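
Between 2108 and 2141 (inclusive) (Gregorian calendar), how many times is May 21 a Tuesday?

5

Track May 21's weekday year by year (advancing +1, or +2 across a Feb 29):
  2108: Mon  2109: Tue (+1) ✓  2110: Wed (+1)  2111: Thu (+1)  2112: Sat (+2)
  2113: Sun (+1)  2114: Mon (+1)  2115: Tue (+1) ✓  2116: Thu (+2)  2117: Fri (+1)
  2118: Sat (+1)  2119: Sun (+1)  2120: Tue (+2) ✓  2121: Wed (+1)  … (6 more years) …
  2128: Fri (+2)  2129: Sat (+1)  2130: Sun (+1)  2131: Mon (+1)  2132: Wed (+2)
  2133: Thu (+1)  2134: Fri (+1)  2135: Sat (+1)  2136: Mon (+2)  2137: Tue (+1) ✓
  2138: Wed (+1)  2139: Thu (+1)  2140: Sat (+2)  2141: Sun (+1)
Tuesday years: 2109, 2115, 2120, 2126, 2137 — 5 in total.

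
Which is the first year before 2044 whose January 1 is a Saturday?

Jan 1 advances by 2 weekdays after a leap year and by 1 after a common year.
2044: Jan 1 is Friday (leap).
2043: Thursday
2042: Wednesday
2041: Tuesday
2040: Sunday (leap)
2039: Saturday
2039 begins on a Saturday

2039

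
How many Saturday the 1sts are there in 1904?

1

Check the 1st of each month of 1904: Jan 1: Fri, Feb 1: Mon, Mar 1: Tue, Apr 1: Fri, May 1: Sun, Jun 1: Wed, Jul 1: Fri, Aug 1: Mon, Sep 1: Thu, Oct 1: Sat, Nov 1: Tue, Dec 1: Thu.
Saturday occurs in October — 1 month.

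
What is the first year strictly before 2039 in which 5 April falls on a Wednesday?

2034

From one year to the next, a fixed date's weekday advances by 1, or by 2 when a Feb 29 lies between the two dates.
2039: April 5 is Tuesday.
2038: Monday (−1)
2037: Sunday (−1)
2036: Saturday (−1)
2035: Thursday (−2)
2034: Wednesday (−1)
5 April falls on a Wednesday in 2034.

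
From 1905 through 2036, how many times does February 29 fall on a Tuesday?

5

Leap years in 1905–2036: 33 of them.
Feb 29 weekday advances by 5 (mod 7) from one leap year to the next four years later (or differs when a century non-leap intervenes).
Leap-day weekdays: 1908:Sat 1912:Thu 1916:Tue✓ 1920:Sun 1924:Fri 1928:Wed 1932:Mon 1936:Sat 1940:Thu 1944:Tue✓ 1948:Sun 1952:Fri 1956:Wed …(7 more)… 1988:Mon 1992:Sat 1996:Thu 2000:Tue✓ 2004:Sun 2008:Fri 2012:Wed 2016:Mon 2020:Sat 2024:Thu 2028:Tue✓ 2032:Sun 2036:Fri
Tuesday: 1916, 1944, 1972, 2000, 2028 → 5.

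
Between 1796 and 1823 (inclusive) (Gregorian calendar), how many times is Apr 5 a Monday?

Track Apr 5's weekday year by year (advancing +1, or +2 across a Feb 29):
  1796: Tue  1797: Wed (+1)  1798: Thu (+1)  1799: Fri (+1)  1800: Sat (+1)
  1801: Sun (+1)  1802: Mon (+1) ✓  1803: Tue (+1)  1804: Thu (+2)  1805: Fri (+1)
  1806: Sat (+1)  1807: Sun (+1)  1808: Tue (+2)  1809: Wed (+1)  1810: Thu (+1)
  1811: Fri (+1)  1812: Sun (+2)  1813: Mon (+1) ✓  1814: Tue (+1)  1815: Wed (+1)
  1816: Fri (+2)  1817: Sat (+1)  1818: Sun (+1)  1819: Mon (+1) ✓  1820: Wed (+2)
  1821: Thu (+1)  1822: Fri (+1)  1823: Sat (+1)
Monday years: 1802, 1813, 1819 — 3 in total.

3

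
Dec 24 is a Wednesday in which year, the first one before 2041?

From one year to the next, a fixed date's weekday advances by 1, or by 2 when a Feb 29 lies between the two dates.
2041: December 24 is Tuesday.
2040: Monday (−1)
2039: Saturday (−2)
2038: Friday (−1)
2037: Thursday (−1)
2036: Wednesday (−1)
Dec 24 falls on a Wednesday in 2036.

2036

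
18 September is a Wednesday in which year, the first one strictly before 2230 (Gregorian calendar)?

From one year to the next, a fixed date's weekday advances by 1, or by 2 when a Feb 29 lies between the two dates.
2230: September 18 is Saturday.
2229: Friday (−1)
2228: Thursday (−1)
2227: Tuesday (−2)
2226: Monday (−1)
2225: Sunday (−1)
2224: Saturday (−1)
2223: Thursday (−2)
2222: Wednesday (−1)
18 September falls on a Wednesday in 2222.

2222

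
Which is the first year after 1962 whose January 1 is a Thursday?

Jan 1 advances by 2 weekdays after a leap year and by 1 after a common year.
1962: Jan 1 is Monday.
1963: Tuesday
1964: Wednesday (leap)
1965: Friday
1966: Saturday
1967: Sunday
1968: Monday (leap)
1969: Wednesday
1970: Thursday
1970 begins on a Thursday

1970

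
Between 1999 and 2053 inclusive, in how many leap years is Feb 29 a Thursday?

2

Leap years in 1999–2053: 14 of them.
Feb 29 weekday advances by 5 (mod 7) from one leap year to the next four years later (or differs when a century non-leap intervenes).
Leap-day weekdays: 2000:Tue 2004:Sun 2008:Fri 2012:Wed 2016:Mon 2020:Sat 2024:Thu✓ 2028:Tue 2032:Sun 2036:Fri 2040:Wed 2044:Mon 2048:Sat 2052:Thu✓
Thursday: 2024, 2052 → 2.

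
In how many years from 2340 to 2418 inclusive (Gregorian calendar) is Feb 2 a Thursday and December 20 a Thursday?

3

Check each year's weekday for Feb 2 and December 20:
  2340: Fri/Fri  2341: Sun/Sat  2342: Mon/Sun  2343: Tue/Mon  2344: Wed/Wed  2345: Fri/Thu  2346: Sat/Fri  2347: Sun/Sat  2348: Mon/Mon  2349: Wed/Tue  2350: Thu/Wed  2351: Fri/Thu  2352: Sat/Sat  2353: Mon/Sun  …(51 more)…  2405: Wed/Tue  2406: Thu/Wed  2407: Fri/Thu  2408: Sat/Sat  2409: Mon/Sun  2410: Tue/Mon  2411: Wed/Tue  2412: Thu/Thu ✓  2413: Sat/Fri  2414: Sun/Sat  2415: Mon/Sun  2416: Tue/Tue  2417: Thu/Wed  2418: Fri/Thu
Both conditions hold in: 2356, 2384, 2412 — 3.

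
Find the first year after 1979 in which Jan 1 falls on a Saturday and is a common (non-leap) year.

Jan 1 advances by 2 weekdays after a leap year and by 1 after a common year.
1979: Jan 1 is Monday.
1980: Tuesday (leap)
1981: Thursday
1982: Friday
1983: Saturday
1983 begins on a Saturday and is a common year.

1983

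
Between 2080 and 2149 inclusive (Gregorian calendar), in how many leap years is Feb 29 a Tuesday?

2

Leap years in 2080–2149: 17 of them.
Feb 29 weekday advances by 5 (mod 7) from one leap year to the next four years later (or differs when a century non-leap intervenes).
Leap-day weekdays: 2080:Thu 2084:Tue✓ 2088:Sun 2092:Fri 2096:Wed 2104:Fri 2108:Wed 2112:Mon 2116:Sat 2120:Thu 2124:Tue✓ 2128:Sun 2132:Fri 2136:Wed 2140:Mon 2144:Sat 2148:Thu
Tuesday: 2084, 2124 → 2.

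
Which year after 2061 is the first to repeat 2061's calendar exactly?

Two years share a calendar iff Jan 1 falls on the same weekday and both are leap or both are common. 2061: Jan 1 is Saturday, common year.
2062: Jan 1 Sunday, common
2063: Jan 1 Monday, common
2064: Jan 1 Tuesday, leap
2065: Jan 1 Thursday, common
2066: Jan 1 Friday, common
2067: Jan 1 Saturday, common
2067 matches on both conditions.

2067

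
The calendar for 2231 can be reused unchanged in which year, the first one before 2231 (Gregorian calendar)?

2225

Two years share a calendar iff Jan 1 falls on the same weekday and both are leap or both are common. 2231: Jan 1 is Saturday, common year.
2230: Jan 1 Friday, common
2229: Jan 1 Thursday, common
2228: Jan 1 Tuesday, leap
2227: Jan 1 Monday, common
2226: Jan 1 Sunday, common
2225: Jan 1 Saturday, common
2225 matches on both conditions.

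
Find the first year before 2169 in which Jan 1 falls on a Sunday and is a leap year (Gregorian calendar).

Jan 1 advances by 2 weekdays after a leap year and by 1 after a common year.
2169: Jan 1 is Sunday.
2168: Friday (leap)
2167: Thursday
2166: Wednesday
2165: Tuesday
2164: Sunday (leap)
2164 begins on a Sunday and is a leap year.

2164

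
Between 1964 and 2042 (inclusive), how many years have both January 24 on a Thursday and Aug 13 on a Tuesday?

8

Check each year's weekday for January 24 and Aug 13:
  1964: Fri/Thu  1965: Sun/Fri  1966: Mon/Sat  1967: Tue/Sun  1968: Wed/Tue  1969: Fri/Wed  1970: Sat/Thu  1971: Sun/Fri  1972: Mon/Sun  1973: Wed/Mon  1974: Thu/Tue ✓  1975: Fri/Wed  1976: Sat/Fri  1977: Mon/Sat  …(51 more)…  2029: Wed/Mon  2030: Thu/Tue ✓  2031: Fri/Wed  2032: Sat/Fri  2033: Mon/Sat  2034: Tue/Sun  2035: Wed/Mon  2036: Thu/Wed  2037: Sat/Thu  2038: Sun/Fri  2039: Mon/Sat  2040: Tue/Mon  2041: Thu/Tue ✓  2042: Fri/Wed
Both conditions hold in: 1974, 1985, 1991, 2002, 2013, 2019, 2030, 2041 — 8.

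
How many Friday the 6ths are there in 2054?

Check the 6th of each month of 2054: Jan 6: Tue, Feb 6: Fri, Mar 6: Fri, Apr 6: Mon, May 6: Wed, Jun 6: Sat, Jul 6: Mon, Aug 6: Thu, Sep 6: Sun, Oct 6: Tue, Nov 6: Fri, Dec 6: Sun.
Friday occurs in February, March, November — 3 months.

3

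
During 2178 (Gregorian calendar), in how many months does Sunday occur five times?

4

A month of length L has five Sundays iff its first Sunday is on day ≤ L−28 (so day 1–3 in a 31-day month, 1–2 in a 30-day month, day 1 in a leap February).
Checking each month of 2178: Jan starts Thu (31d); Feb starts Sun (28d); Mar starts Sun (31d) ✓; Apr starts Wed (30d); May starts Fri (31d) ✓; Jun starts Mon (30d); Jul starts Wed (31d); Aug starts Sat (31d) ✓; Sep starts Tue (30d); Oct starts Thu (31d); Nov starts Sun (30d) ✓; Dec starts Tue (31d).
Five-Sunday months: March, May, August, November → 4.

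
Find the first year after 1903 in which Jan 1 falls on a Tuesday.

Jan 1 advances by 2 weekdays after a leap year and by 1 after a common year.
1903: Jan 1 is Thursday.
1904: Friday (leap)
1905: Sunday
1906: Monday
1907: Tuesday
1907 begins on a Tuesday

1907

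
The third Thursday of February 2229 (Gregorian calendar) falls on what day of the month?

February 1, 2229 is a Sunday, so the first Thursday is the 5th.
The third Thursday is 5 + 14 = 19.

19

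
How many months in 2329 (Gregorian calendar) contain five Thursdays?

4

A month of length L has five Thursdays iff its first Thursday is on day ≤ L−28 (so day 1–3 in a 31-day month, 1–2 in a 30-day month, day 1 in a leap February).
Checking each month of 2329: Jan starts Tue (31d) ✓; Feb starts Fri (28d); Mar starts Fri (31d); Apr starts Mon (30d); May starts Wed (31d) ✓; Jun starts Sat (30d); Jul starts Mon (31d); Aug starts Thu (31d) ✓; Sep starts Sun (30d); Oct starts Tue (31d) ✓; Nov starts Fri (30d); Dec starts Sun (31d).
Five-Thursday months: January, May, August, October → 4.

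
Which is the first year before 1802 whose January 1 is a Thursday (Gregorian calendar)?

1801

Jan 1 advances by 2 weekdays after a leap year and by 1 after a common year.
1802: Jan 1 is Friday.
1801: Thursday
1801 begins on a Thursday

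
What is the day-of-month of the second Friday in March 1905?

March 1, 1905 is a Wednesday, so the first Friday is the 3rd.
The second Friday is 3 + 7 = 10.

10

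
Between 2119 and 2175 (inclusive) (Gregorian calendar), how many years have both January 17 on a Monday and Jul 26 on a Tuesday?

6

Check each year's weekday for January 17 and Jul 26:
  2119: Tue/Wed  2120: Wed/Fri  2121: Fri/Sat  2122: Sat/Sun  2123: Sun/Mon  2124: Mon/Wed  2125: Wed/Thu  2126: Thu/Fri  2127: Fri/Sat  2128: Sat/Mon  2129: Mon/Tue ✓  2130: Tue/Wed  2131: Wed/Thu  2132: Thu/Sat  …(29 more)…  2162: Sun/Mon  2163: Mon/Tue ✓  2164: Tue/Thu  2165: Thu/Fri  2166: Fri/Sat  2167: Sat/Sun  2168: Sun/Tue  2169: Tue/Wed  2170: Wed/Thu  2171: Thu/Fri  2172: Fri/Sun  2173: Sun/Mon  2174: Mon/Tue ✓  2175: Tue/Wed
Both conditions hold in: 2129, 2135, 2146, 2157, 2163, 2174 — 6.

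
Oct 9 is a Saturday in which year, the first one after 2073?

2077

From one year to the next, a fixed date's weekday advances by 1, or by 2 when a Feb 29 lies between the two dates.
2073: October 9 is Monday.
2074: Tuesday (+1)
2075: Wednesday (+1)
2076: Friday (+2)
2077: Saturday (+1)
Oct 9 falls on a Saturday in 2077.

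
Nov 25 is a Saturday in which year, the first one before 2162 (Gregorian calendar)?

2158

From one year to the next, a fixed date's weekday advances by 1, or by 2 when a Feb 29 lies between the two dates.
2162: November 25 is Thursday.
2161: Wednesday (−1)
2160: Tuesday (−1)
2159: Sunday (−2)
2158: Saturday (−1)
Nov 25 falls on a Saturday in 2158.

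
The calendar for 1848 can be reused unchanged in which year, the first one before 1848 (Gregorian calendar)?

Two years share a calendar iff Jan 1 falls on the same weekday and both are leap or both are common. 1848: Jan 1 is Saturday, leap year.
1847: Jan 1 Friday, common
1846: Jan 1 Thursday, common
1845: Jan 1 Wednesday, common
1844: Jan 1 Monday, leap
1843: Jan 1 Sunday, common
1842: Jan 1 Saturday, common
1841: Jan 1 Friday, common
1840: Jan 1 Wednesday, leap
1839: Jan 1 Tuesday, common
1838: Jan 1 Monday, common
1837: Jan 1 Sunday, common
1836: Jan 1 Friday, leap
1835: Jan 1 Thursday, common
1834: Jan 1 Wednesday, common
1833: Jan 1 Tuesday, common
1832: Jan 1 Sunday, leap
1831: Jan 1 Saturday, common
1830: Jan 1 Friday, common
1829: Jan 1 Thursday, common
1828: Jan 1 Tuesday, leap
1827: Jan 1 Monday, common
1826: Jan 1 Sunday, common
1825: Jan 1 Saturday, common
1824: Jan 1 Thursday, leap
1823: Jan 1 Wednesday, common
1822: Jan 1 Tuesday, common
1821: Jan 1 Monday, common
1820: Jan 1 Saturday, leap
1820 matches on both conditions.

1820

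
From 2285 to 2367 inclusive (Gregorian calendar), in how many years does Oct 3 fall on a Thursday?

Track Oct 3's weekday year by year (advancing +1, or +2 across a Feb 29):
  2285: Sat  2286: Sun (+1)  2287: Mon (+1)  2288: Wed (+2)  2289: Thu (+1) ✓
  2290: Fri (+1)  2291: Sat (+1)  2292: Mon (+2)  2293: Tue (+1)  2294: Wed (+1)
  2295: Thu (+1) ✓  2296: Sat (+2)  2297: Sun (+1)  2298: Mon (+1)  … (55 more years) …
  2354: Sun (+1)  2355: Mon (+1)  2356: Wed (+2)  2357: Thu (+1) ✓  2358: Fri (+1)
  2359: Sat (+1)  2360: Mon (+2)  2361: Tue (+1)  2362: Wed (+1)  2363: Thu (+1) ✓
  2364: Sat (+2)  2365: Sun (+1)  2366: Mon (+1)  2367: Tue (+1)
Thursday years: 2289, 2295, 2301, 2307, 2312, 2318, 2329, 2335, 2340, 2346, 2357, 2363 — 12 in total.

12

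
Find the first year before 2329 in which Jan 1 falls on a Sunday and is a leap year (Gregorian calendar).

Jan 1 advances by 2 weekdays after a leap year and by 1 after a common year.
2329: Jan 1 is Tuesday.
2328: Sunday (leap)
2328 begins on a Sunday and is a leap year.

2328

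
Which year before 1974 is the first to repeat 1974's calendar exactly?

Two years share a calendar iff Jan 1 falls on the same weekday and both are leap or both are common. 1974: Jan 1 is Tuesday, common year.
1973: Jan 1 Monday, common
1972: Jan 1 Saturday, leap
1971: Jan 1 Friday, common
1970: Jan 1 Thursday, common
1969: Jan 1 Wednesday, common
1968: Jan 1 Monday, leap
1967: Jan 1 Sunday, common
1966: Jan 1 Saturday, common
1965: Jan 1 Friday, common
1964: Jan 1 Wednesday, leap
1963: Jan 1 Tuesday, common
1963 matches on both conditions.

1963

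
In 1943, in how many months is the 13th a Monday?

2

Check the 13th of each month of 1943: Jan 13: Wed, Feb 13: Sat, Mar 13: Sat, Apr 13: Tue, May 13: Thu, Jun 13: Sun, Jul 13: Tue, Aug 13: Fri, Sep 13: Mon, Oct 13: Wed, Nov 13: Sat, Dec 13: Mon.
Monday occurs in September, December — 2 months.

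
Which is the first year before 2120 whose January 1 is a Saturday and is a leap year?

2084

Jan 1 advances by 2 weekdays after a leap year and by 1 after a common year.
2120: Jan 1 is Monday (leap).
2119: Sunday
2118: Saturday
2117: Friday
2116: Wednesday (leap)
2115: Tuesday
2114: Monday
2113: Sunday
2112: Friday (leap)
2111: Thursday
2110: Wednesday
2109: Tuesday
2108: Sunday (leap)
2107: Saturday
2106: Friday
2105: Thursday
2104: Tuesday (leap)
2103: Monday
2102: Sunday
2101: Saturday
2100: Friday
2099: Thursday
2098: Wednesday
2097: Tuesday
2096: Sunday (leap)
2095: Saturday
2094: Friday
2093: Thursday
2092: Tuesday (leap)
2091: Monday
2090: Sunday
2089: Saturday
2088: Thursday (leap)
2087: Wednesday
2086: Tuesday
2085: Monday
2084: Saturday (leap)
2084 begins on a Saturday and is a leap year.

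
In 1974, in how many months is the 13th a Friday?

Check the 13th of each month of 1974: Jan 13: Sun, Feb 13: Wed, Mar 13: Wed, Apr 13: Sat, May 13: Mon, Jun 13: Thu, Jul 13: Sat, Aug 13: Tue, Sep 13: Fri, Oct 13: Sun, Nov 13: Wed, Dec 13: Fri.
Friday occurs in September, December — 2 months.

2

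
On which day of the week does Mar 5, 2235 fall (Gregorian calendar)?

Thursday

January 1, 2235 is a Thursday.
March 5 is day 64 of the year, i.e. 63 days after Jan 1.
63 mod 7 = 0, so advance 0 weekdays from Thursday: Thursday.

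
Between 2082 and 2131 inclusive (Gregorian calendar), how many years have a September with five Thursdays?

September has 30 days; it has five Thursdays when Thursday falls among the first (month-length − 28) days — i.e. when September 1 is one of Thursday/Wednesday.
September 1 by year: 2082:Tue 2083:Wed✓ 2084:Fri 2085:Sat 2086:Sun 2087:Mon 2088:Wed✓ 2089:Thu✓ 2090:Fri 2091:Sat 2092:Mon 2093:Tue 2094:Wed✓ 2095:Thu✓ 2096:Sat …(20 more)… 2117:Wed✓ 2118:Thu✓ 2119:Fri 2120:Sun 2121:Mon 2122:Tue 2123:Wed✓ 2124:Fri 2125:Sat 2126:Sun 2127:Mon 2128:Wed✓ 2129:Thu✓ 2130:Fri 2131:Sat
Years with five Thursdays: 2083, 2088, 2089, 2094, 2095, 2100, 2101, 2106, 2107, 2112, 2117, 2118, 2123, 2128, 2129 → 15.

15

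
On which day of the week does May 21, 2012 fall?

Monday

January 1, 2012 is a Sunday.
May 21 is day 142 of the year, i.e. 141 days after Jan 1.
141 mod 7 = 1, so advance 1 weekday from Sunday: Monday.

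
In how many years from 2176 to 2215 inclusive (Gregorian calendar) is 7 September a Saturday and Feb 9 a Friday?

Check each year's weekday for 7 September and Feb 9:
  2176: Sat/Fri ✓  2177: Sun/Sun  2178: Mon/Mon  2179: Tue/Tue  2180: Thu/Wed  2181: Fri/Fri  2182: Sat/Sat  2183: Sun/Sun  2184: Tue/Mon  2185: Wed/Wed  2186: Thu/Thu  2187: Fri/Fri  2188: Sun/Sat  2189: Mon/Mon  …(12 more)…  2202: Tue/Tue  2203: Wed/Wed  2204: Fri/Thu  2205: Sat/Sat  2206: Sun/Sun  2207: Mon/Mon  2208: Wed/Tue  2209: Thu/Thu  2210: Fri/Fri  2211: Sat/Sat  2212: Mon/Sun  2213: Tue/Tue  2214: Wed/Wed  2215: Thu/Thu
Both conditions hold in: 2176 — 1.

1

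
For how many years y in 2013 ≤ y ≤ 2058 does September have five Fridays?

September has 30 days; it has five Fridays when Friday falls among the first (month-length − 28) days — i.e. when September 1 is one of Friday/Thursday.
September 1 by year: 2013:Sun 2014:Mon 2015:Tue 2016:Thu✓ 2017:Fri✓ 2018:Sat 2019:Sun 2020:Tue 2021:Wed 2022:Thu✓ 2023:Fri✓ 2024:Sun 2025:Mon 2026:Tue 2027:Wed …(16 more)… 2044:Thu✓ 2045:Fri✓ 2046:Sat 2047:Sun 2048:Tue 2049:Wed 2050:Thu✓ 2051:Fri✓ 2052:Sun 2053:Mon 2054:Tue 2055:Wed 2056:Fri✓ 2057:Sat 2058:Sun
Years with five Fridays: 2016, 2017, 2022, 2023, 2028, 2033, 2034, 2039, 2044, 2045, 2050, 2051, 2056 → 13.

13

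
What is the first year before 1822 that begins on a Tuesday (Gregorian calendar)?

Jan 1 advances by 2 weekdays after a leap year and by 1 after a common year.
1822: Jan 1 is Tuesday.
1821: Monday
1820: Saturday (leap)
1819: Friday
1818: Thursday
1817: Wednesday
1816: Monday (leap)
1815: Sunday
1814: Saturday
1813: Friday
1812: Wednesday (leap)
1811: Tuesday
1811 begins on a Tuesday

1811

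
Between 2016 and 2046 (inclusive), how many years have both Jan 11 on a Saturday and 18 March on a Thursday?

0

Check each year's weekday for Jan 11 and 18 March:
  2016: Mon/Fri  2017: Wed/Sat  2018: Thu/Sun  2019: Fri/Mon  2020: Sat/Wed  2021: Mon/Thu  2022: Tue/Fri  2023: Wed/Sat  2024: Thu/Mon  2025: Sat/Tue  2026: Sun/Wed  2027: Mon/Thu  2028: Tue/Sat  2029: Thu/Sun  …(3 more)…  2033: Tue/Fri  2034: Wed/Sat  2035: Thu/Sun  2036: Fri/Tue  2037: Sun/Wed  2038: Mon/Thu  2039: Tue/Fri  2040: Wed/Sun  2041: Fri/Mon  2042: Sat/Tue  2043: Sun/Wed  2044: Mon/Fri  2045: Wed/Sat  2046: Thu/Sun
Both conditions hold in: no year — 0.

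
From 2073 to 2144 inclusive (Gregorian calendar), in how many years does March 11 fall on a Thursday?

Track March 11's weekday year by year (advancing +1, or +2 across a Feb 29):
  2073: Sat  2074: Sun (+1)  2075: Mon (+1)  2076: Wed (+2)  2077: Thu (+1) ✓
  2078: Fri (+1)  2079: Sat (+1)  2080: Mon (+2)  2081: Tue (+1)  2082: Wed (+1)
  2083: Thu (+1) ✓  2084: Sat (+2)  2085: Sun (+1)  2086: Mon (+1)  … (44 more years) …
  2131: Sun (+1)  2132: Tue (+2)  2133: Wed (+1)  2134: Thu (+1) ✓  2135: Fri (+1)
  2136: Sun (+2)  2137: Mon (+1)  2138: Tue (+1)  2139: Wed (+1)  2140: Fri (+2)
  2141: Sat (+1)  2142: Sun (+1)  2143: Mon (+1)  2144: Wed (+2)
Thursday years: 2077, 2083, 2088, 2094, 2100, 2106, 2117, 2123, 2128, 2134 — 10 in total.

10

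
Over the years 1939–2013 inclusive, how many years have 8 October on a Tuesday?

11

Track 8 October's weekday year by year (advancing +1, or +2 across a Feb 29):
  1939: Sun  1940: Tue (+2) ✓  1941: Wed (+1)  1942: Thu (+1)  1943: Fri (+1)
  1944: Sun (+2)  1945: Mon (+1)  1946: Tue (+1) ✓  1947: Wed (+1)  1948: Fri (+2)
  1949: Sat (+1)  1950: Sun (+1)  1951: Mon (+1)  1952: Wed (+2)  … (47 more years) …
  2000: Sun (+2)  2001: Mon (+1)  2002: Tue (+1) ✓  2003: Wed (+1)  2004: Fri (+2)
  2005: Sat (+1)  2006: Sun (+1)  2007: Mon (+1)  2008: Wed (+2)  2009: Thu (+1)
  2010: Fri (+1)  2011: Sat (+1)  2012: Mon (+2)  2013: Tue (+1) ✓
Tuesday years: 1940, 1946, 1957, 1963, 1968, 1974, 1985, 1991, 1996, 2002, 2013 — 11 in total.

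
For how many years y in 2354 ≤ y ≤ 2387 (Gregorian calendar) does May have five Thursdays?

15

May has 31 days; it has five Thursdays when Thursday falls among the first (month-length − 28) days — i.e. when May 1 is one of Thursday/Wednesday/Tuesday.
May 1 by year: 2354:Sat 2355:Sun 2356:Tue✓ 2357:Wed✓ 2358:Thu✓ 2359:Fri 2360:Sun 2361:Mon 2362:Tue✓ 2363:Wed✓ 2364:Fri 2365:Sat 2366:Sun 2367:Mon 2368:Wed✓ …(4 more)… 2373:Tue✓ 2374:Wed✓ 2375:Thu✓ 2376:Sat 2377:Sun 2378:Mon 2379:Tue✓ 2380:Thu✓ 2381:Fri 2382:Sat 2383:Sun 2384:Tue✓ 2385:Wed✓ 2386:Thu✓ 2387:Fri
Years with five Thursdays: 2356, 2357, 2358, 2362, 2363, 2368, 2369, 2373, 2374, 2375, 2379, 2380, 2384, 2385, 2386 → 15.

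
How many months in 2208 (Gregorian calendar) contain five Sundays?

4

A month of length L has five Sundays iff its first Sunday is on day ≤ L−28 (so day 1–3 in a 31-day month, 1–2 in a 30-day month, day 1 in a leap February).
Checking each month of 2208: Jan starts Fri (31d) ✓; Feb starts Mon (29d); Mar starts Tue (31d); Apr starts Fri (30d); May starts Sun (31d) ✓; Jun starts Wed (30d); Jul starts Fri (31d) ✓; Aug starts Mon (31d); Sep starts Thu (30d); Oct starts Sat (31d) ✓; Nov starts Tue (30d); Dec starts Thu (31d).
Five-Sunday months: January, May, July, October → 4.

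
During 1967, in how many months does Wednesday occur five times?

A month of length L has five Wednesdays iff its first Wednesday is on day ≤ L−28 (so day 1–3 in a 31-day month, 1–2 in a 30-day month, day 1 in a leap February).
Checking each month of 1967: Jan starts Sun (31d); Feb starts Wed (28d); Mar starts Wed (31d) ✓; Apr starts Sat (30d); May starts Mon (31d) ✓; Jun starts Thu (30d); Jul starts Sat (31d); Aug starts Tue (31d) ✓; Sep starts Fri (30d); Oct starts Sun (31d); Nov starts Wed (30d) ✓; Dec starts Fri (31d).
Five-Wednesday months: March, May, August, November → 4.

4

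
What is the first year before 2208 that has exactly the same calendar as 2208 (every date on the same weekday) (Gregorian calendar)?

Two years share a calendar iff Jan 1 falls on the same weekday and both are leap or both are common. 2208: Jan 1 is Friday, leap year.
2207: Jan 1 Thursday, common
2206: Jan 1 Wednesday, common
2205: Jan 1 Tuesday, common
2204: Jan 1 Sunday, leap
2203: Jan 1 Saturday, common
2202: Jan 1 Friday, common
2201: Jan 1 Thursday, common
2200: Jan 1 Wednesday, common
2199: Jan 1 Tuesday, common
2198: Jan 1 Monday, common
2197: Jan 1 Sunday, common
2196: Jan 1 Friday, leap
2196 matches on both conditions.

2196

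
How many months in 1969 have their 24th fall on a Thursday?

2

Check the 24th of each month of 1969: Jan 24: Fri, Feb 24: Mon, Mar 24: Mon, Apr 24: Thu, May 24: Sat, Jun 24: Tue, Jul 24: Thu, Aug 24: Sun, Sep 24: Wed, Oct 24: Fri, Nov 24: Mon, Dec 24: Wed.
Thursday occurs in April, July — 2 months.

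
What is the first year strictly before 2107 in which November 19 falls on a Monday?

2103

From one year to the next, a fixed date's weekday advances by 1, or by 2 when a Feb 29 lies between the two dates.
2107: November 19 is Saturday.
2106: Friday (−1)
2105: Thursday (−1)
2104: Wednesday (−1)
2103: Monday (−2)
November 19 falls on a Monday in 2103.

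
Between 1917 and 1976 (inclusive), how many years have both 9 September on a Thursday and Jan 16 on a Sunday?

Check each year's weekday for 9 September and Jan 16:
  1917: Sun/Tue  1918: Mon/Wed  1919: Tue/Thu  1920: Thu/Fri  1921: Fri/Sun  1922: Sat/Mon  1923: Sun/Tue  1924: Tue/Wed  1925: Wed/Fri  1926: Thu/Sat  1927: Fri/Sun  1928: Sun/Mon  1929: Mon/Wed  1930: Tue/Thu  …(32 more)…  1963: Mon/Wed  1964: Wed/Thu  1965: Thu/Sat  1966: Fri/Sun  1967: Sat/Mon  1968: Mon/Tue  1969: Tue/Thu  1970: Wed/Fri  1971: Thu/Sat  1972: Sat/Sun  1973: Sun/Tue  1974: Mon/Wed  1975: Tue/Thu  1976: Thu/Fri
Both conditions hold in: no year — 0.

0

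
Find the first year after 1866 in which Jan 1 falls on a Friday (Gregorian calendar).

1869

Jan 1 advances by 2 weekdays after a leap year and by 1 after a common year.
1866: Jan 1 is Monday.
1867: Tuesday
1868: Wednesday (leap)
1869: Friday
1869 begins on a Friday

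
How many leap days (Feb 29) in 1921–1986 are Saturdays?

2

Leap years in 1921–1986: 16 of them.
Feb 29 weekday advances by 5 (mod 7) from one leap year to the next four years later (or differs when a century non-leap intervenes).
Leap-day weekdays: 1924:Fri 1928:Wed 1932:Mon 1936:Sat✓ 1940:Thu 1944:Tue 1948:Sun 1952:Fri 1956:Wed 1960:Mon 1964:Sat✓ 1968:Thu 1972:Tue 1976:Sun 1980:Fri 1984:Wed
Saturday: 1936, 1964 → 2.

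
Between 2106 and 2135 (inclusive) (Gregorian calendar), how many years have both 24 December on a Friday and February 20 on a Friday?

Check each year's weekday for 24 December and February 20:
  2106: Fri/Sat  2107: Sat/Sun  2108: Mon/Mon  2109: Tue/Wed  2110: Wed/Thu  2111: Thu/Fri  2112: Sat/Sat  2113: Sun/Mon  2114: Mon/Tue  2115: Tue/Wed  2116: Thu/Thu  2117: Fri/Sat  2118: Sat/Sun  2119: Sun/Mon  2120: Tue/Tue  2121: Wed/Thu  2122: Thu/Fri  2123: Fri/Sat  2124: Sun/Sun  2125: Mon/Tue  2126: Tue/Wed  2127: Wed/Thu  2128: Fri/Fri ✓  2129: Sat/Sun  2130: Sun/Mon  2131: Mon/Tue  2132: Wed/Wed  2133: Thu/Fri  2134: Fri/Sat  2135: Sat/Sun
Both conditions hold in: 2128 — 1.

1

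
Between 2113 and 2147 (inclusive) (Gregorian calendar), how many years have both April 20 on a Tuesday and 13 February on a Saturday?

4

Check each year's weekday for April 20 and 13 February:
  2113: Thu/Mon  2114: Fri/Tue  2115: Sat/Wed  2116: Mon/Thu  2117: Tue/Sat ✓  2118: Wed/Sun  2119: Thu/Mon  2120: Sat/Tue  2121: Sun/Thu  2122: Mon/Fri  2123: Tue/Sat ✓  2124: Thu/Sun  2125: Fri/Tue  2126: Sat/Wed  …(7 more)…  2134: Tue/Sat ✓  2135: Wed/Sun  2136: Fri/Mon  2137: Sat/Wed  2138: Sun/Thu  2139: Mon/Fri  2140: Wed/Sat  2141: Thu/Mon  2142: Fri/Tue  2143: Sat/Wed  2144: Mon/Thu  2145: Tue/Sat ✓  2146: Wed/Sun  2147: Thu/Mon
Both conditions hold in: 2117, 2123, 2134, 2145 — 4.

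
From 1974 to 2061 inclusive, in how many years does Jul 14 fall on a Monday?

13

Track Jul 14's weekday year by year (advancing +1, or +2 across a Feb 29):
  1974: Sun  1975: Mon (+1) ✓  1976: Wed (+2)  1977: Thu (+1)  1978: Fri (+1)
  1979: Sat (+1)  1980: Mon (+2) ✓  1981: Tue (+1)  1982: Wed (+1)  1983: Thu (+1)
  1984: Sat (+2)  1985: Sun (+1)  1986: Mon (+1) ✓  1987: Tue (+1)  … (60 more years) …
  2048: Tue (+2)  2049: Wed (+1)  2050: Thu (+1)  2051: Fri (+1)  2052: Sun (+2)
  2053: Mon (+1) ✓  2054: Tue (+1)  2055: Wed (+1)  2056: Fri (+2)  2057: Sat (+1)
  2058: Sun (+1)  2059: Mon (+1) ✓  2060: Wed (+2)  2061: Thu (+1)
Monday years: 1975, 1980, 1986, 1997, 2003, 2008, 2014, 2025, 2031, 2036, 2042, 2053, 2059 — 13 in total.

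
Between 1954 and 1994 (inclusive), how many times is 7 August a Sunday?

7

Track 7 August's weekday year by year (advancing +1, or +2 across a Feb 29):
  1954: Sat  1955: Sun (+1) ✓  1956: Tue (+2)  1957: Wed (+1)  1958: Thu (+1)
  1959: Fri (+1)  1960: Sun (+2) ✓  1961: Mon (+1)  1962: Tue (+1)  1963: Wed (+1)
  1964: Fri (+2)  1965: Sat (+1)  1966: Sun (+1) ✓  1967: Mon (+1)  … (13 more years) …
  1981: Fri (+1)  1982: Sat (+1)  1983: Sun (+1) ✓  1984: Tue (+2)  1985: Wed (+1)
  1986: Thu (+1)  1987: Fri (+1)  1988: Sun (+2) ✓  1989: Mon (+1)  1990: Tue (+1)
  1991: Wed (+1)  1992: Fri (+2)  1993: Sat (+1)  1994: Sun (+1) ✓
Sunday years: 1955, 1960, 1966, 1977, 1983, 1988, 1994 — 7 in total.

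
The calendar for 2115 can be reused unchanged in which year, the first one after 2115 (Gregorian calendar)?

2126

Two years share a calendar iff Jan 1 falls on the same weekday and both are leap or both are common. 2115: Jan 1 is Tuesday, common year.
2116: Jan 1 Wednesday, leap
2117: Jan 1 Friday, common
2118: Jan 1 Saturday, common
2119: Jan 1 Sunday, common
2120: Jan 1 Monday, leap
2121: Jan 1 Wednesday, common
2122: Jan 1 Thursday, common
2123: Jan 1 Friday, common
2124: Jan 1 Saturday, leap
2125: Jan 1 Monday, common
2126: Jan 1 Tuesday, common
2126 matches on both conditions.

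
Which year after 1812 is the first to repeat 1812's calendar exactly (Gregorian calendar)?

Two years share a calendar iff Jan 1 falls on the same weekday and both are leap or both are common. 1812: Jan 1 is Wednesday, leap year.
1813: Jan 1 Friday, common
1814: Jan 1 Saturday, common
1815: Jan 1 Sunday, common
1816: Jan 1 Monday, leap
1817: Jan 1 Wednesday, common
1818: Jan 1 Thursday, common
1819: Jan 1 Friday, common
1820: Jan 1 Saturday, leap
1821: Jan 1 Monday, common
1822: Jan 1 Tuesday, common
1823: Jan 1 Wednesday, common
1824: Jan 1 Thursday, leap
1825: Jan 1 Saturday, common
1826: Jan 1 Sunday, common
1827: Jan 1 Monday, common
1828: Jan 1 Tuesday, leap
1829: Jan 1 Thursday, common
1830: Jan 1 Friday, common
1831: Jan 1 Saturday, common
1832: Jan 1 Sunday, leap
1833: Jan 1 Tuesday, common
1834: Jan 1 Wednesday, common
1835: Jan 1 Thursday, common
1836: Jan 1 Friday, leap
1837: Jan 1 Sunday, common
1838: Jan 1 Monday, common
1839: Jan 1 Tuesday, common
1840: Jan 1 Wednesday, leap
1840 matches on both conditions.

1840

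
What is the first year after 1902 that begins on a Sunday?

1905

Jan 1 advances by 2 weekdays after a leap year and by 1 after a common year.
1902: Jan 1 is Wednesday.
1903: Thursday
1904: Friday (leap)
1905: Sunday
1905 begins on a Sunday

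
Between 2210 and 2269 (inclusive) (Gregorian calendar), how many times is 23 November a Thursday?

8

Track 23 November's weekday year by year (advancing +1, or +2 across a Feb 29):
  2210: Fri  2211: Sat (+1)  2212: Mon (+2)  2213: Tue (+1)  2214: Wed (+1)
  2215: Thu (+1) ✓  2216: Sat (+2)  2217: Sun (+1)  2218: Mon (+1)  2219: Tue (+1)
  2220: Thu (+2) ✓  2221: Fri (+1)  2222: Sat (+1)  2223: Sun (+1)  … (32 more years) …
  2256: Sun (+2)  2257: Mon (+1)  2258: Tue (+1)  2259: Wed (+1)  2260: Fri (+2)
  2261: Sat (+1)  2262: Sun (+1)  2263: Mon (+1)  2264: Wed (+2)  2265: Thu (+1) ✓
  2266: Fri (+1)  2267: Sat (+1)  2268: Mon (+2)  2269: Tue (+1)
Thursday years: 2215, 2220, 2226, 2237, 2243, 2248, 2254, 2265 — 8 in total.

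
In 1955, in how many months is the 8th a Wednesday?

Check the 8th of each month of 1955: Jan 8: Sat, Feb 8: Tue, Mar 8: Tue, Apr 8: Fri, May 8: Sun, Jun 8: Wed, Jul 8: Fri, Aug 8: Mon, Sep 8: Thu, Oct 8: Sat, Nov 8: Tue, Dec 8: Thu.
Wednesday occurs in June — 1 month.

1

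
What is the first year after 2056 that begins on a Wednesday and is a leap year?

Jan 1 advances by 2 weekdays after a leap year and by 1 after a common year.
2056: Jan 1 is Saturday (leap).
2057: Monday
2058: Tuesday
2059: Wednesday
2060: Thursday (leap)
2061: Saturday
2062: Sunday
2063: Monday
2064: Tuesday (leap)
2065: Thursday
2066: Friday
2067: Saturday
2068: Sunday (leap)
2069: Tuesday
2070: Wednesday
2071: Thursday
2072: Friday (leap)
2073: Sunday
2074: Monday
2075: Tuesday
2076: Wednesday (leap)
2076 begins on a Wednesday and is a leap year.

2076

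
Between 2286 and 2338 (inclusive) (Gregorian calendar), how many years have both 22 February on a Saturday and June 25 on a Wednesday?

5

Check each year's weekday for 22 February and June 25:
  2286: Mon/Fri  2287: Tue/Sat  2288: Wed/Mon  2289: Fri/Tue  2290: Sat/Wed ✓  2291: Sun/Thu  2292: Mon/Sat  2293: Wed/Sun  2294: Thu/Mon  2295: Fri/Tue  2296: Sat/Thu  2297: Mon/Fri  2298: Tue/Sat  2299: Wed/Sun  …(25 more)…  2325: Sun/Thu  2326: Mon/Fri  2327: Tue/Sat  2328: Wed/Mon  2329: Fri/Tue  2330: Sat/Wed ✓  2331: Sun/Thu  2332: Mon/Sat  2333: Wed/Sun  2334: Thu/Mon  2335: Fri/Tue  2336: Sat/Thu  2337: Mon/Fri  2338: Tue/Sat
Both conditions hold in: 2290, 2302, 2313, 2319, 2330 — 5.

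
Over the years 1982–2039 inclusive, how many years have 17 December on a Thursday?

8

Track 17 December's weekday year by year (advancing +1, or +2 across a Feb 29):
  1982: Fri  1983: Sat (+1)  1984: Mon (+2)  1985: Tue (+1)  1986: Wed (+1)
  1987: Thu (+1) ✓  1988: Sat (+2)  1989: Sun (+1)  1990: Mon (+1)  1991: Tue (+1)
  1992: Thu (+2) ✓  1993: Fri (+1)  1994: Sat (+1)  1995: Sun (+1)  … (30 more years) …
  2026: Thu (+1) ✓  2027: Fri (+1)  2028: Sun (+2)  2029: Mon (+1)  2030: Tue (+1)
  2031: Wed (+1)  2032: Fri (+2)  2033: Sat (+1)  2034: Sun (+1)  2035: Mon (+1)
  2036: Wed (+2)  2037: Thu (+1) ✓  2038: Fri (+1)  2039: Sat (+1)
Thursday years: 1987, 1992, 1998, 2009, 2015, 2020, 2026, 2037 — 8 in total.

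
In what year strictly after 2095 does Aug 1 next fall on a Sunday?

From one year to the next, a fixed date's weekday advances by 1, or by 2 when a Feb 29 lies between the two dates.
2095: August 1 is Monday.
2096: Wednesday (+2)
2097: Thursday (+1)
2098: Friday (+1)
2099: Saturday (+1)
2100: Sunday (+1)
Aug 1 falls on a Sunday in 2100.

2100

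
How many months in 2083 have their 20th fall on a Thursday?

Check the 20th of each month of 2083: Jan 20: Wed, Feb 20: Sat, Mar 20: Sat, Apr 20: Tue, May 20: Thu, Jun 20: Sun, Jul 20: Tue, Aug 20: Fri, Sep 20: Mon, Oct 20: Wed, Nov 20: Sat, Dec 20: Mon.
Thursday occurs in May — 1 month.

1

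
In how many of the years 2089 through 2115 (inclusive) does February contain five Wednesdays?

February has 28 days (29 in leap years); it has five Wednesdays when Wednesday falls among the first (month-length − 28) days — i.e. when February 1 is Wednesday in a leap year (never in a common year).
February 1 by year: 2089:Tue 2090:Wed 2091:Thu 2092:Fri 2093:Sun 2094:Mon 2095:Tue 2096:Wed✓ 2097:Fri 2098:Sat 2099:Sun 2100:Mon 2101:Tue 2102:Wed 2103:Thu 2104:Fri 2105:Sun 2106:Mon 2107:Tue 2108:Wed✓ 2109:Fri 2110:Sat 2111:Sun 2112:Mon 2113:Wed 2114:Thu 2115:Fri
Years with five Wednesdays: 2096, 2108 → 2.

2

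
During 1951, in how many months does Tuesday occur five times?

4

A month of length L has five Tuesdays iff its first Tuesday is on day ≤ L−28 (so day 1–3 in a 31-day month, 1–2 in a 30-day month, day 1 in a leap February).
Checking each month of 1951: Jan starts Mon (31d) ✓; Feb starts Thu (28d); Mar starts Thu (31d); Apr starts Sun (30d); May starts Tue (31d) ✓; Jun starts Fri (30d); Jul starts Sun (31d) ✓; Aug starts Wed (31d); Sep starts Sat (30d); Oct starts Mon (31d) ✓; Nov starts Thu (30d); Dec starts Sat (31d).
Five-Tuesday months: January, May, July, October → 4.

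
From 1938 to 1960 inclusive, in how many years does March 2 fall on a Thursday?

3

Track March 2's weekday year by year (advancing +1, or +2 across a Feb 29):
  1938: Wed  1939: Thu (+1) ✓  1940: Sat (+2)  1941: Sun (+1)  1942: Mon (+1)
  1943: Tue (+1)  1944: Thu (+2) ✓  1945: Fri (+1)  1946: Sat (+1)  1947: Sun (+1)
  1948: Tue (+2)  1949: Wed (+1)  1950: Thu (+1) ✓  1951: Fri (+1)  1952: Sun (+2)
  1953: Mon (+1)  1954: Tue (+1)  1955: Wed (+1)  1956: Fri (+2)  1957: Sat (+1)
  1958: Sun (+1)  1959: Mon (+1)  1960: Wed (+2)
Thursday years: 1939, 1944, 1950 — 3 in total.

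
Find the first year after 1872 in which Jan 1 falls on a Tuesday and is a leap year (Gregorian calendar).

1884

Jan 1 advances by 2 weekdays after a leap year and by 1 after a common year.
1872: Jan 1 is Monday (leap).
1873: Wednesday
1874: Thursday
1875: Friday
1876: Saturday (leap)
1877: Monday
1878: Tuesday
1879: Wednesday
1880: Thursday (leap)
1881: Saturday
1882: Sunday
1883: Monday
1884: Tuesday (leap)
1884 begins on a Tuesday and is a leap year.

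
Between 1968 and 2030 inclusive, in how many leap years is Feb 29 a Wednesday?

Leap years in 1968–2030: 16 of them.
Feb 29 weekday advances by 5 (mod 7) from one leap year to the next four years later (or differs when a century non-leap intervenes).
Leap-day weekdays: 1968:Thu 1972:Tue 1976:Sun 1980:Fri 1984:Wed✓ 1988:Mon 1992:Sat 1996:Thu 2000:Tue 2004:Sun 2008:Fri 2012:Wed✓ 2016:Mon 2020:Sat 2024:Thu 2028:Tue
Wednesday: 1984, 2012 → 2.

2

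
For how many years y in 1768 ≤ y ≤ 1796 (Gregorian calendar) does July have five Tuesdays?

July has 31 days; it has five Tuesdays when Tuesday falls among the first (month-length − 28) days — i.e. when July 1 is one of Tuesday/Monday/Sunday.
July 1 by year: 1768:Fri 1769:Sat 1770:Sun✓ 1771:Mon✓ 1772:Wed 1773:Thu 1774:Fri 1775:Sat 1776:Mon✓ 1777:Tue✓ 1778:Wed 1779:Thu 1780:Sat 1781:Sun✓ 1782:Mon✓ 1783:Tue✓ 1784:Thu 1785:Fri 1786:Sat 1787:Sun✓ 1788:Tue✓ 1789:Wed 1790:Thu 1791:Fri 1792:Sun✓ 1793:Mon✓ 1794:Tue✓ 1795:Wed 1796:Fri
Years with five Tuesdays: 1770, 1771, 1776, 1777, 1781, 1782, 1783, 1787, 1788, 1792, 1793, 1794 → 12.

12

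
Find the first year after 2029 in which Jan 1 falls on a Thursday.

Jan 1 advances by 2 weekdays after a leap year and by 1 after a common year.
2029: Jan 1 is Monday.
2030: Tuesday
2031: Wednesday
2032: Thursday (leap)
2032 begins on a Thursday

2032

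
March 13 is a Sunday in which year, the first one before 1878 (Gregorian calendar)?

1870

From one year to the next, a fixed date's weekday advances by 1, or by 2 when a Feb 29 lies between the two dates.
1878: March 13 is Wednesday.
1877: Tuesday (−1)
1876: Monday (−1)
1875: Saturday (−2)
1874: Friday (−1)
1873: Thursday (−1)
1872: Wednesday (−1)
1871: Monday (−2)
1870: Sunday (−1)
March 13 falls on a Sunday in 1870.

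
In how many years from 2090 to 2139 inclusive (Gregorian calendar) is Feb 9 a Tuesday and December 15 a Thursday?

1

Check each year's weekday for Feb 9 and December 15:
  2090: Thu/Fri  2091: Fri/Sat  2092: Sat/Mon  2093: Mon/Tue  2094: Tue/Wed  2095: Wed/Thu  2096: Thu/Sat  2097: Sat/Sun  2098: Sun/Mon  2099: Mon/Tue  2100: Tue/Wed  2101: Wed/Thu  2102: Thu/Fri  2103: Fri/Sat  …(22 more)…  2126: Sat/Sun  2127: Sun/Mon  2128: Mon/Wed  2129: Wed/Thu  2130: Thu/Fri  2131: Fri/Sat  2132: Sat/Mon  2133: Mon/Tue  2134: Tue/Wed  2135: Wed/Thu  2136: Thu/Sat  2137: Sat/Sun  2138: Sun/Mon  2139: Mon/Tue
Both conditions hold in: 2112 — 1.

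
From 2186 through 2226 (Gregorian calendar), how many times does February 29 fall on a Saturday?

1

Leap years in 2186–2226: 9 of them.
Feb 29 weekday advances by 5 (mod 7) from one leap year to the next four years later (or differs when a century non-leap intervenes).
Leap-day weekdays: 2188:Fri 2192:Wed 2196:Mon 2204:Wed 2208:Mon 2212:Sat✓ 2216:Thu 2220:Tue 2224:Sun
Saturday: 2212 → 1.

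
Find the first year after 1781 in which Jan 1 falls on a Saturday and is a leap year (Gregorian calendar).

1820

Jan 1 advances by 2 weekdays after a leap year and by 1 after a common year.
1781: Jan 1 is Monday.
1782: Tuesday
1783: Wednesday
1784: Thursday (leap)
1785: Saturday
1786: Sunday
1787: Monday
1788: Tuesday (leap)
1789: Thursday
1790: Friday
1791: Saturday
1792: Sunday (leap)
1793: Tuesday
1794: Wednesday
1795: Thursday
1796: Friday (leap)
1797: Sunday
1798: Monday
1799: Tuesday
1800: Wednesday
1801: Thursday
1802: Friday
1803: Saturday
1804: Sunday (leap)
1805: Tuesday
1806: Wednesday
1807: Thursday
1808: Friday (leap)
1809: Sunday
1810: Monday
1811: Tuesday
1812: Wednesday (leap)
1813: Friday
1814: Saturday
1815: Sunday
1816: Monday (leap)
1817: Wednesday
1818: Thursday
1819: Friday
1820: Saturday (leap)
1820 begins on a Saturday and is a leap year.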